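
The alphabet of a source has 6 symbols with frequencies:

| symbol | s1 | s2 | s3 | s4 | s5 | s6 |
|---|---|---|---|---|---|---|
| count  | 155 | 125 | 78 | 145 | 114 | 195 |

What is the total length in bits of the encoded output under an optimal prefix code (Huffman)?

2086

Greedily combine the two least-frequent nodes:
s3(78) + s5(114) → 192
s2(125) + s4(145) → 270
s1(155) + 192 → 347
s6(195) + 270 → 465
347 + 465 → 812
Total encoded bits = sum of merged weights = 192 + 270 + 347 + 465 + 812 = 2086.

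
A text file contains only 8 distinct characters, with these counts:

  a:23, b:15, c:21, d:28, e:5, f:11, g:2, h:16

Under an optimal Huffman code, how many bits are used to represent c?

Huffman merges, smallest pair first:
g(2) + e(5) → 7
7 + f(11) → 18
b(15) + h(16) → 31
18 + c(21) → 39
a(23) + d(28) → 51
31 + 39 → 70
51 + 70 → 121
The subtree containing c is merged 3 times, so code length = 3.

3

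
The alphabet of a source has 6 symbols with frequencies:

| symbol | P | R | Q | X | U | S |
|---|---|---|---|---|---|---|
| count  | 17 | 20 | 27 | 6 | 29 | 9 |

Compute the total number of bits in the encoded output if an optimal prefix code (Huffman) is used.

Merge the two smallest weights repeatedly:
combine X(6), S(9) → 15
combine 15, P(17) → 32
combine R(20), Q(27) → 47
combine U(29), 32 → 61
combine 47, 61 → 108
Each symbol's bit-cost is frequency × depth; summing gives 263 bits (equivalently 15 + 32 + 47 + 61 + 108).

263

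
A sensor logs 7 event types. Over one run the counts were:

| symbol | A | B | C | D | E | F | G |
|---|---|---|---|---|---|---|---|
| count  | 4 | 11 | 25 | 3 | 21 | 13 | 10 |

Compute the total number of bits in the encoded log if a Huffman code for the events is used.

222

Merge the two smallest weights repeatedly:
combine D(3), A(4) → 7
combine 7, G(10) → 17
combine B(11), F(13) → 24
combine 17, E(21) → 38
combine 24, C(25) → 49
combine 38, 49 → 87
Each symbol's bit-cost is frequency × depth; summing gives 222 bits (equivalently 7 + 17 + 24 + 38 + 49 + 87).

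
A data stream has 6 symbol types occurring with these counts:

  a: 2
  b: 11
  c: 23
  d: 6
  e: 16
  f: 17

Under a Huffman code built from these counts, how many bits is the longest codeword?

4

Merge the two lowest-weight nodes at each step:
combine a(2), d(6) → 8
combine 8, b(11) → 19
combine e(16), f(17) → 33
combine 19, c(23) → 42
combine 33, 42 → 75
The first pair merged (a, d) ends up deepest, at depth 4.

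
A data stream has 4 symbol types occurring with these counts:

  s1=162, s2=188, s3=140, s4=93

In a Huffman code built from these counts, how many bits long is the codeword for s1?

2

Repeatedly merge the two smallest:
merge s4(93) and s3(140): 233
merge s1(162) and s2(188): 350
merge 233 and 350: 583
The subtree containing s1 is merged 2 times, so code length = 2.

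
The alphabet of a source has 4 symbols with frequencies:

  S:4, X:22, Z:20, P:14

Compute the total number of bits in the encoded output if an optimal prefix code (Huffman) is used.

116

Build the Huffman tree bottom-up:
merge S(4) and P(14): 18
merge 18 and Z(20): 38
merge X(22) and 38: 60
Total encoded bits = sum of merged weights = 18 + 38 + 60 = 116.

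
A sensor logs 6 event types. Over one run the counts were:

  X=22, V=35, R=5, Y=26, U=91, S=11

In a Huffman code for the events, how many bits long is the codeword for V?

3

Huffman merges, smallest pair first:
combine R(5), S(11) → 16
combine 16, X(22) → 38
combine Y(26), V(35) → 61
combine 38, 61 → 99
combine U(91), 99 → 190
V's leaf is at depth 3, giving a 3-bit codeword.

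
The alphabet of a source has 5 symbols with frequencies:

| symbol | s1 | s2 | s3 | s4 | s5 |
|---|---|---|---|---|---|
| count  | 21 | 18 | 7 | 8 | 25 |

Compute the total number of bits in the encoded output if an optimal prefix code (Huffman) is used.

173

Greedily combine the two least-frequent nodes:
merge s3(7) and s4(8): 15
merge 15 and s2(18): 33
merge s1(21) and s5(25): 46
merge 33 and 46: 79
Each symbol's bit-cost is frequency × depth; summing gives 173 bits (equivalently 15 + 33 + 46 + 79).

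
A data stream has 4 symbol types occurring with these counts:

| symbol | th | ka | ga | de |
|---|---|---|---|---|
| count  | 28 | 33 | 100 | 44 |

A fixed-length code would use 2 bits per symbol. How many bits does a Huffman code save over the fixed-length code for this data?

39

Fixed-length: 2 bits × 205 symbols = 410 bits.
Huffman merges:
th(28) + ka(33) → 61
de(44) + 61 → 105
ga(100) + 105 → 205
Huffman total = 61 + 105 + 205 = 371 bits.
Saving = 410 − 371 = 39 bits.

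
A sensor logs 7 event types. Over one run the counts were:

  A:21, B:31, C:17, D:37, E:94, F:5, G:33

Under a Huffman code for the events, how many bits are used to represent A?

4

Build the tree from the bottom:
combine F(5), C(17) → 22
combine A(21), 22 → 43
combine B(31), G(33) → 64
combine D(37), 43 → 80
combine 64, 80 → 144
combine E(94), 144 → 238
The subtree containing A is merged 4 times, so code length = 4.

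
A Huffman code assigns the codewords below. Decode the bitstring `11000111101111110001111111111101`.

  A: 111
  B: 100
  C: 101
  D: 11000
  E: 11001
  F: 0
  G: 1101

Read left to right; each codeword is recognised as soon as it completes (prefix code):
  11000→D | 111→A | 101→C | 111→A | 11000→D | 111→A | 111→A | 111→A | 1101→G
Decoded message: DACADAAAG

DACADAAAG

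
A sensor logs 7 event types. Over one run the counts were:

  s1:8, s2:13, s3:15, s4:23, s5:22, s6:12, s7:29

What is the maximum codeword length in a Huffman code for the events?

4

Merge the two lowest-weight nodes at each step:
s1(8) + s6(12) → 20
s2(13) + s3(15) → 28
20 + s5(22) → 42
s4(23) + 28 → 51
s7(29) + 42 → 71
51 + 71 → 122
The rarest symbols sit at the bottom; the longest codeword is 4 bits.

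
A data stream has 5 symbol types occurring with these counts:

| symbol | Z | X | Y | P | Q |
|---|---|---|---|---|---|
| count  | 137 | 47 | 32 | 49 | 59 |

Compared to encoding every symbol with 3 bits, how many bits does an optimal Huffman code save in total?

Fixed-length: 3 bits × 324 symbols = 972 bits.
Huffman merges:
Y(32) + X(47) → 79
P(49) + Q(59) → 108
79 + 108 → 187
Z(137) + 187 → 324
Huffman total = 79 + 108 + 187 + 324 = 698 bits.
Saving = 972 − 698 = 274 bits.

274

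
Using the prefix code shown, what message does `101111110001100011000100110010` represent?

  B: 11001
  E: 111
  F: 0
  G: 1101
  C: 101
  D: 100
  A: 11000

CEAAADBF

Read left to right; each codeword is recognised as soon as it completes (prefix code):
  101→C | 111→E | 11000→A | 11000→A | 11000→A | 100→D | 11001→B | 0→F
Decoded message: CEAAADBF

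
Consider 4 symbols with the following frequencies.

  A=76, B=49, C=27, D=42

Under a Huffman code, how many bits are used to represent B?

Huffman merges, smallest pair first:
merge C(27) and D(42): 69
merge B(49) and 69: 118
merge A(76) and 118: 194
B's leaf is at depth 2, giving a 2-bit codeword.

2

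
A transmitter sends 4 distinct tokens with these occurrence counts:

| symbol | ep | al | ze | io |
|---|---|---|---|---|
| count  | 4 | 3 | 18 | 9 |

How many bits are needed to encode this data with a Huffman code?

Greedily combine the two least-frequent nodes:
al(3) + ep(4) → 7
7 + io(9) → 16
16 + ze(18) → 34
The encoded length is the sum of every internal node's weight: 7 + 16 + 34 = 57 bits.

57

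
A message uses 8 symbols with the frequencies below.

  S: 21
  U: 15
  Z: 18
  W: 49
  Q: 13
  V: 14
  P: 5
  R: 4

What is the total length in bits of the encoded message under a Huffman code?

377

Merge the two smallest weights repeatedly:
merge R(4) and P(5): 9
merge 9 and Q(13): 22
merge V(14) and U(15): 29
merge Z(18) and S(21): 39
merge 22 and 29: 51
merge 39 and W(49): 88
merge 51 and 88: 139
Total encoded bits = sum of merged weights = 9 + 22 + 29 + 39 + 51 + 88 + 139 = 377.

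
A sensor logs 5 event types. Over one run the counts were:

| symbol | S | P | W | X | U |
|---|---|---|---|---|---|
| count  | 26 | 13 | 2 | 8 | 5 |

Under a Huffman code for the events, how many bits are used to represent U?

4

Huffman merges, smallest pair first:
W(2) + U(5) → 7
7 + X(8) → 15
P(13) + 15 → 28
S(26) + 28 → 54
U sits 4 levels below the root, so its codeword is 4 bits.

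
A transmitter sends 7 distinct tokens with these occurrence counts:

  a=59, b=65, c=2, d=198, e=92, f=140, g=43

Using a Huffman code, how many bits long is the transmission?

1504

Build the Huffman tree bottom-up:
c(2) + g(43) → 45
45 + a(59) → 104
b(65) + e(92) → 157
104 + f(140) → 244
157 + d(198) → 355
244 + 355 → 599
Total encoded bits = sum of merged weights = 45 + 104 + 157 + 244 + 355 + 599 = 1504.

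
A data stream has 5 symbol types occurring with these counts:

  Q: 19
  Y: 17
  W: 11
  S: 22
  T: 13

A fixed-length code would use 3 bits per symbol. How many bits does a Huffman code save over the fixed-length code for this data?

58

Fixed-length: 3 bits × 82 symbols = 246 bits.
Huffman merges:
combine W(11), T(13) → 24
combine Y(17), Q(19) → 36
combine S(22), 24 → 46
combine 36, 46 → 82
Huffman total = 24 + 36 + 46 + 82 = 188 bits.
Saving = 246 − 188 = 58 bits.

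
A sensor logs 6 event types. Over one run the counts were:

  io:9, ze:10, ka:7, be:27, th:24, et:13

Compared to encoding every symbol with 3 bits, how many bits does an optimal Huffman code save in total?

Fixed-length: 3 bits × 90 symbols = 270 bits.
Huffman merges:
ka(7) + io(9) → 16
ze(10) + et(13) → 23
16 + 23 → 39
th(24) + be(27) → 51
39 + 51 → 90
Huffman total = 16 + 23 + 39 + 51 + 90 = 219 bits.
Saving = 270 − 219 = 51 bits.

51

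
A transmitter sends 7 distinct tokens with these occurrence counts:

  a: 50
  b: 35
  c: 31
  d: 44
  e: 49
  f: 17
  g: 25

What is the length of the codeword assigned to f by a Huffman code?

Build the tree from the bottom:
merge f(17) and g(25): 42
merge c(31) and b(35): 66
merge 42 and d(44): 86
merge e(49) and a(50): 99
merge 66 and 86: 152
merge 99 and 152: 251
f sits 4 levels below the root, so its codeword is 4 bits.

4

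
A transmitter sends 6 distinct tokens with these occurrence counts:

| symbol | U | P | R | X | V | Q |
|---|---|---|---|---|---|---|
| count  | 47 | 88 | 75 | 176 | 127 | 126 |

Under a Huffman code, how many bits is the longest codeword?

4

Merge the two lowest-weight nodes at each step:
merge U(47) and R(75): 122
merge P(88) and 122: 210
merge Q(126) and V(127): 253
merge X(176) and 210: 386
merge 253 and 386: 639
Maximum depth reached is 4.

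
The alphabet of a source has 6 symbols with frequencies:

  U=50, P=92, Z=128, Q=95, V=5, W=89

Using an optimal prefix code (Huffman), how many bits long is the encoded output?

Build the Huffman tree bottom-up:
merge V(5) and U(50): 55
merge 55 and W(89): 144
merge P(92) and Q(95): 187
merge Z(128) and 144: 272
merge 187 and 272: 459
Total encoded bits = sum of merged weights = 55 + 144 + 187 + 272 + 459 = 1117.

1117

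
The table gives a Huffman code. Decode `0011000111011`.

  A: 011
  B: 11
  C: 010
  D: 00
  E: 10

DBDAEB

Read left to right; each codeword is recognised as soon as it completes (prefix code):
  00→D | 11→B | 00→D | 011→A | 10→E | 11→B
Decoded message: DBDAEB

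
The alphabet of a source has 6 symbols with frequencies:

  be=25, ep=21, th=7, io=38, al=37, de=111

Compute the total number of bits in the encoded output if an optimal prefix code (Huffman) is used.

Build the Huffman tree bottom-up:
combine th(7), ep(21) → 28
combine be(25), 28 → 53
combine al(37), io(38) → 75
combine 53, 75 → 128
combine de(111), 128 → 239
Total encoded bits = sum of merged weights = 28 + 53 + 75 + 128 + 239 = 523.

523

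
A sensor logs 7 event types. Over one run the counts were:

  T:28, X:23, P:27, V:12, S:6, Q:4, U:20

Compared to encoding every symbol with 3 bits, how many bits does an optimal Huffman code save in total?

46

Fixed-length: 3 bits × 120 symbols = 360 bits.
Huffman merges:
merge Q(4) and S(6): 10
merge 10 and V(12): 22
merge U(20) and 22: 42
merge X(23) and P(27): 50
merge T(28) and 42: 70
merge 50 and 70: 120
Huffman total = 10 + 22 + 42 + 50 + 70 + 120 = 314 bits.
Saving = 360 − 314 = 46 bits.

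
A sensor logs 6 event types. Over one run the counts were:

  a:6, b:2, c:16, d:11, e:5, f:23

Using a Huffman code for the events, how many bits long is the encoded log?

146

Build the Huffman tree bottom-up:
b(2) + e(5) → 7
a(6) + 7 → 13
d(11) + 13 → 24
c(16) + f(23) → 39
24 + 39 → 63
Total encoded bits = sum of merged weights = 7 + 13 + 24 + 39 + 63 = 146.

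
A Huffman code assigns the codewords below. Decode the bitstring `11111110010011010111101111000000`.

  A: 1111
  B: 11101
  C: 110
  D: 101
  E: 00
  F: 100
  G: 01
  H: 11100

AHFCDBHEE

Read left to right; each codeword is recognised as soon as it completes (prefix code):
  1111→A | 11100→H | 100→F | 110→C | 101→D | 11101→B | 11100→H | 00→E | 00→E
Decoded message: AHFCDBHEE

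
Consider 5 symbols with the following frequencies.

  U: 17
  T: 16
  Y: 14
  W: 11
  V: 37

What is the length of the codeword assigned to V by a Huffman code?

1

Huffman merges, smallest pair first:
combine W(11), Y(14) → 25
combine T(16), U(17) → 33
combine 25, 33 → 58
combine V(37), 58 → 95
V is merged only at the final step, so code length = 1.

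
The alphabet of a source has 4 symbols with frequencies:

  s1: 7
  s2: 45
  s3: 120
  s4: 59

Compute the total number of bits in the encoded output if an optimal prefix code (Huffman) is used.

394

Merge the two smallest weights repeatedly:
combine s1(7), s2(45) → 52
combine 52, s4(59) → 111
combine 111, s3(120) → 231
The encoded length is the sum of every internal node's weight: 52 + 111 + 231 = 394 bits.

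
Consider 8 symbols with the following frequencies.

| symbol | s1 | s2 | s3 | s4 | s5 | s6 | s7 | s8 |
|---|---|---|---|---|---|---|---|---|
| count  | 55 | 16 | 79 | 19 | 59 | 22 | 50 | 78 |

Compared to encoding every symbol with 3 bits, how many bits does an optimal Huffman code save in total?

Fixed-length: 3 bits × 378 symbols = 1134 bits.
Huffman merges:
combine s2(16), s4(19) → 35
combine s6(22), 35 → 57
combine s7(50), s1(55) → 105
combine 57, s5(59) → 116
combine s8(78), s3(79) → 157
combine 105, 116 → 221
combine 157, 221 → 378
Huffman total = 35 + 57 + 105 + 116 + 157 + 221 + 378 = 1069 bits.
Saving = 1134 − 1069 = 65 bits.

65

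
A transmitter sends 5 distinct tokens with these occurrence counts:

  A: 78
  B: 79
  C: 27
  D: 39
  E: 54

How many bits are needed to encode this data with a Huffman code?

Merge the two smallest weights repeatedly:
merge C(27) and D(39): 66
merge E(54) and 66: 120
merge A(78) and B(79): 157
merge 120 and 157: 277
Each symbol's bit-cost is frequency × depth; summing gives 620 bits (equivalently 66 + 120 + 157 + 277).

620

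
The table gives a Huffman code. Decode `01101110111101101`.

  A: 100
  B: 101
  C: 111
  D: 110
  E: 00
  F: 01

FBDCBB

Read left to right; each codeword is recognised as soon as it completes (prefix code):
  01→F | 101→B | 110→D | 111→C | 101→B | 101→B
Decoded message: FBDCBB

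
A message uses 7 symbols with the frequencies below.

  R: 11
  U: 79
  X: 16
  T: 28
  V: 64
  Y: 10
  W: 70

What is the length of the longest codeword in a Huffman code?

5

Merge the two lowest-weight nodes at each step:
Y(10) + R(11) → 21
X(16) + 21 → 37
T(28) + 37 → 65
V(64) + 65 → 129
W(70) + U(79) → 149
129 + 149 → 278
Maximum depth reached is 5.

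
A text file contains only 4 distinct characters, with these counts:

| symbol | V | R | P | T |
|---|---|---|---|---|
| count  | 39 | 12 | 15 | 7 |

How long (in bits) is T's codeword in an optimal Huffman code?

Build the tree from the bottom:
T(7) + R(12) → 19
P(15) + 19 → 34
34 + V(39) → 73
T's leaf is at depth 3, giving a 3-bit codeword.

3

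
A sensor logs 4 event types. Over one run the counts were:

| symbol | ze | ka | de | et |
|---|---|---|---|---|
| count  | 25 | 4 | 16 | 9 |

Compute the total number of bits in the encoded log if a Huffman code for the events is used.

Build the Huffman tree bottom-up:
ka(4) + et(9) → 13
13 + de(16) → 29
ze(25) + 29 → 54
Total encoded bits = sum of merged weights = 13 + 29 + 54 = 96.

96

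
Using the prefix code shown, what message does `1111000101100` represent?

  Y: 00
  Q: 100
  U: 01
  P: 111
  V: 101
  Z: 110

Read left to right; each codeword is recognised as soon as it completes (prefix code):
  111→P | 100→Q | 01→U | 01→U | 100→Q
Decoded message: PQUUQ

PQUUQ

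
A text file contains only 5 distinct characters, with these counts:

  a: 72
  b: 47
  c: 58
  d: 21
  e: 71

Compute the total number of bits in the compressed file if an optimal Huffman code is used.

Greedily combine the two least-frequent nodes:
merge d(21) and b(47): 68
merge c(58) and 68: 126
merge e(71) and a(72): 143
merge 126 and 143: 269
Total encoded bits = sum of merged weights = 68 + 126 + 143 + 269 = 606.

606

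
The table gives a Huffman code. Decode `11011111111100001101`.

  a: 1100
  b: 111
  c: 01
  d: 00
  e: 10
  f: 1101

fbbadf

Read left to right; each codeword is recognised as soon as it completes (prefix code):
  1101→f | 111→b | 111→b | 1100→a | 00→d | 1101→f
Decoded message: fbbadf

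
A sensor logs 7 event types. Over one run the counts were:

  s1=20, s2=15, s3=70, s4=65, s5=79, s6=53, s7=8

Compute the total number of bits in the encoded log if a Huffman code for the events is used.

782

Merge the two smallest weights repeatedly:
combine s7(8), s2(15) → 23
combine s1(20), 23 → 43
combine 43, s6(53) → 96
combine s4(65), s3(70) → 135
combine s5(79), 96 → 175
combine 135, 175 → 310
Total encoded bits = sum of merged weights = 23 + 43 + 96 + 135 + 175 + 310 = 782.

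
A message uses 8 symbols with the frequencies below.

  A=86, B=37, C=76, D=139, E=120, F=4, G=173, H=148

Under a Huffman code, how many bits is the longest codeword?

Merge the two lowest-weight nodes at each step:
merge F(4) and B(37): 41
merge 41 and C(76): 117
merge A(86) and 117: 203
merge E(120) and D(139): 259
merge H(148) and G(173): 321
merge 203 and 259: 462
merge 321 and 462: 783
Maximum depth reached is 5.

5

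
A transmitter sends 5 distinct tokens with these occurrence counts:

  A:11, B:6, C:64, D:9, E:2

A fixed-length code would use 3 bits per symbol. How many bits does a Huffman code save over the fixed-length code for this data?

Fixed-length: 3 bits × 92 symbols = 276 bits.
Huffman merges:
combine E(2), B(6) → 8
combine 8, D(9) → 17
combine A(11), 17 → 28
combine 28, C(64) → 92
Huffman total = 8 + 17 + 28 + 92 = 145 bits.
Saving = 276 − 145 = 131 bits.

131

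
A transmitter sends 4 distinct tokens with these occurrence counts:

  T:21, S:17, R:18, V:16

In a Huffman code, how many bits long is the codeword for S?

Build the tree from the bottom:
V(16) + S(17) → 33
R(18) + T(21) → 39
33 + 39 → 72
The subtree containing S is merged 2 times, so code length = 2.

2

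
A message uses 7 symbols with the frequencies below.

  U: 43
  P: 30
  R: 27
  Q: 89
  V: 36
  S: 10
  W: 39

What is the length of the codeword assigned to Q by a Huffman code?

Huffman merges, smallest pair first:
S(10) + R(27) → 37
P(30) + V(36) → 66
37 + W(39) → 76
U(43) + 66 → 109
76 + Q(89) → 165
109 + 165 → 274
Q's leaf is at depth 2, giving a 2-bit codeword.

2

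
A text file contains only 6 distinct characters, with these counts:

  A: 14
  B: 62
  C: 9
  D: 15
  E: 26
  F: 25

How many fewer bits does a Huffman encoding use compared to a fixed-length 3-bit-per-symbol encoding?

Fixed-length: 3 bits × 151 symbols = 453 bits.
Huffman merges:
merge C(9) and A(14): 23
merge D(15) and 23: 38
merge F(25) and E(26): 51
merge 38 and 51: 89
merge B(62) and 89: 151
Huffman total = 23 + 38 + 51 + 89 + 151 = 352 bits.
Saving = 453 − 352 = 101 bits.

101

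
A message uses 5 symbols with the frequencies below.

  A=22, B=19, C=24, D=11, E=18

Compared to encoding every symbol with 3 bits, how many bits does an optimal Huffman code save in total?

Fixed-length: 3 bits × 94 symbols = 282 bits.
Huffman merges:
D(11) + E(18) → 29
B(19) + A(22) → 41
C(24) + 29 → 53
41 + 53 → 94
Huffman total = 29 + 41 + 53 + 94 = 217 bits.
Saving = 282 − 217 = 65 bits.

65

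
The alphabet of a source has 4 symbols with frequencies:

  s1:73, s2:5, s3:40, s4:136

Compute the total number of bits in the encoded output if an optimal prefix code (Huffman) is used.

417

Greedily combine the two least-frequent nodes:
combine s2(5), s3(40) → 45
combine 45, s1(73) → 118
combine 118, s4(136) → 254
Each symbol's bit-cost is frequency × depth; summing gives 417 bits (equivalently 45 + 118 + 254).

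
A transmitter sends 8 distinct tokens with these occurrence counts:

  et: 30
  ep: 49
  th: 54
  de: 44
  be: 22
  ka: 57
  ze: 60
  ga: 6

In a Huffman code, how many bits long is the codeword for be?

4

Huffman merges, smallest pair first:
merge ga(6) and be(22): 28
merge 28 and et(30): 58
merge de(44) and ep(49): 93
merge th(54) and ka(57): 111
merge 58 and ze(60): 118
merge 93 and 111: 204
merge 118 and 204: 322
be's leaf is at depth 4, giving a 4-bit codeword.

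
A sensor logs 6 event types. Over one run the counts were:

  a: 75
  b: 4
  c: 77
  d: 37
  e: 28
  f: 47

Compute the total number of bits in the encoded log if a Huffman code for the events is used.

Build the Huffman tree bottom-up:
merge b(4) and e(28): 32
merge 32 and d(37): 69
merge f(47) and 69: 116
merge a(75) and c(77): 152
merge 116 and 152: 268
Total encoded bits = sum of merged weights = 32 + 69 + 116 + 152 + 268 = 637.

637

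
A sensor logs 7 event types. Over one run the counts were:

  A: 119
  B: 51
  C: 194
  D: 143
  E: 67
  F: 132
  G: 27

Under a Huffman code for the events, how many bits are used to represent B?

Huffman merges, smallest pair first:
combine G(27), B(51) → 78
combine E(67), 78 → 145
combine A(119), F(132) → 251
combine D(143), 145 → 288
combine C(194), 251 → 445
combine 288, 445 → 733
The subtree containing B is merged 4 times, so code length = 4.

4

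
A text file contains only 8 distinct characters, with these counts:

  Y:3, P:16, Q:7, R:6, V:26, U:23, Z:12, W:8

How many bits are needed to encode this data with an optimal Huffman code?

278

Build the Huffman tree bottom-up:
Y(3) + R(6) → 9
Q(7) + W(8) → 15
9 + Z(12) → 21
15 + P(16) → 31
21 + U(23) → 44
V(26) + 31 → 57
44 + 57 → 101
Total encoded bits = sum of merged weights = 9 + 15 + 21 + 31 + 44 + 57 + 101 = 278.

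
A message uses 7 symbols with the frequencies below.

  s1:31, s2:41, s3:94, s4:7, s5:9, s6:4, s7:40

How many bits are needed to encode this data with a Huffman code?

Merge the two smallest weights repeatedly:
combine s6(4), s4(7) → 11
combine s5(9), 11 → 20
combine 20, s1(31) → 51
combine s7(40), s2(41) → 81
combine 51, 81 → 132
combine s3(94), 132 → 226
The encoded length is the sum of every internal node's weight: 11 + 20 + 51 + 81 + 132 + 226 = 521 bits.

521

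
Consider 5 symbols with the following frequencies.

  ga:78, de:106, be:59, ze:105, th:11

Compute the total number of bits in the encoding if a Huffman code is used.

788

Build the Huffman tree bottom-up:
th(11) + be(59) → 70
70 + ga(78) → 148
ze(105) + de(106) → 211
148 + 211 → 359
Each symbol's bit-cost is frequency × depth; summing gives 788 bits (equivalently 70 + 148 + 211 + 359).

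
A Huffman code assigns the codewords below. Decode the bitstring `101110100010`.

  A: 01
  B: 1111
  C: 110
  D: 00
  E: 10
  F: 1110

EFEDE

Read left to right; each codeword is recognised as soon as it completes (prefix code):
  10→E | 1110→F | 10→E | 00→D | 10→E
Decoded message: EFEDE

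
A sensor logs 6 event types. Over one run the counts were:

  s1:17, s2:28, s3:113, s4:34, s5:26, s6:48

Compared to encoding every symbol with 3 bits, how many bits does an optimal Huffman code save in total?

Fixed-length: 3 bits × 266 symbols = 798 bits.
Huffman merges:
merge s1(17) and s5(26): 43
merge s2(28) and s4(34): 62
merge 43 and s6(48): 91
merge 62 and 91: 153
merge s3(113) and 153: 266
Huffman total = 43 + 62 + 91 + 153 + 266 = 615 bits.
Saving = 798 − 615 = 183 bits.

183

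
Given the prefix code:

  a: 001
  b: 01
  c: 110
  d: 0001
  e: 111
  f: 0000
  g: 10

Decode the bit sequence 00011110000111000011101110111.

Read left to right; each codeword is recognised as soon as it completes (prefix code):
  0001→d | 111→e | 0000→f | 111→e | 0000→f | 111→e | 01→b | 110→c | 111→e
Decoded message: defefebce

defefebce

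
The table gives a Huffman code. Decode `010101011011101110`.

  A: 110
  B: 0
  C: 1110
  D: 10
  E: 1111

BDDDACC

Read left to right; each codeword is recognised as soon as it completes (prefix code):
  0→B | 10→D | 10→D | 10→D | 110→A | 1110→C | 1110→C
Decoded message: BDDDACC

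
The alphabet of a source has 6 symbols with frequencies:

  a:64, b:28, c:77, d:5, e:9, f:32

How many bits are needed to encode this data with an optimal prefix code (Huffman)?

Greedily combine the two least-frequent nodes:
combine d(5), e(9) → 14
combine 14, b(28) → 42
combine f(32), 42 → 74
combine a(64), 74 → 138
combine c(77), 138 → 215
Total encoded bits = sum of merged weights = 14 + 42 + 74 + 138 + 215 = 483.

483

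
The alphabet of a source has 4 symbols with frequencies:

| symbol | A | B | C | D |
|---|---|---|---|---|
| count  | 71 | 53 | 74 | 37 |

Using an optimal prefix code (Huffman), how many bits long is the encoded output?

470

Greedily combine the two least-frequent nodes:
merge D(37) and B(53): 90
merge A(71) and C(74): 145
merge 90 and 145: 235
Total encoded bits = sum of merged weights = 90 + 145 + 235 = 470.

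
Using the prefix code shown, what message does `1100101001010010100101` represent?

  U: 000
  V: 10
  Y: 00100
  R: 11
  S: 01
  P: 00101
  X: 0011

RPPPP

Read left to right; each codeword is recognised as soon as it completes (prefix code):
  11→R | 00101→P | 00101→P | 00101→P | 00101→P
Decoded message: RPPPP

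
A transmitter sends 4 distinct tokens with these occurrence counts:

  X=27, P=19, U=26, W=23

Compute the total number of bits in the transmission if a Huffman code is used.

Merge the two smallest weights repeatedly:
P(19) + W(23) → 42
U(26) + X(27) → 53
42 + 53 → 95
Total encoded bits = sum of merged weights = 42 + 53 + 95 = 190.

190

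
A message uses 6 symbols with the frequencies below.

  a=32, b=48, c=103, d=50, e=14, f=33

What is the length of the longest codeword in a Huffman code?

Merge the two lowest-weight nodes at each step:
e(14) + a(32) → 46
f(33) + 46 → 79
b(48) + d(50) → 98
79 + 98 → 177
c(103) + 177 → 280
Maximum depth reached is 4.

4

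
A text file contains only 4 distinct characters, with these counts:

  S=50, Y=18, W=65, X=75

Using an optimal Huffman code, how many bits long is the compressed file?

Greedily combine the two least-frequent nodes:
merge Y(18) and S(50): 68
merge W(65) and 68: 133
merge X(75) and 133: 208
The encoded length is the sum of every internal node's weight: 68 + 133 + 208 = 409 bits.

409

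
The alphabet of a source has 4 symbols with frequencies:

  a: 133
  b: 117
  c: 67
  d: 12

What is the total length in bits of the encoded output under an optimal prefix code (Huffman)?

604

Merge the two smallest weights repeatedly:
combine d(12), c(67) → 79
combine 79, b(117) → 196
combine a(133), 196 → 329
Total encoded bits = sum of merged weights = 79 + 196 + 329 = 604.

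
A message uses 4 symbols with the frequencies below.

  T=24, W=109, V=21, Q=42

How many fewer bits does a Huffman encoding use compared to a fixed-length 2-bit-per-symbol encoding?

64

Fixed-length: 2 bits × 196 symbols = 392 bits.
Huffman merges:
merge V(21) and T(24): 45
merge Q(42) and 45: 87
merge 87 and W(109): 196
Huffman total = 45 + 87 + 196 = 328 bits.
Saving = 392 − 328 = 64 bits.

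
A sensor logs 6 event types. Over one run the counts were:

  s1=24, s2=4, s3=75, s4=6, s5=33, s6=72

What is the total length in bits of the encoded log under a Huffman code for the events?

Build the Huffman tree bottom-up:
s2(4) + s4(6) → 10
10 + s1(24) → 34
s5(33) + 34 → 67
67 + s6(72) → 139
s3(75) + 139 → 214
Each symbol's bit-cost is frequency × depth; summing gives 464 bits (equivalently 10 + 34 + 67 + 139 + 214).

464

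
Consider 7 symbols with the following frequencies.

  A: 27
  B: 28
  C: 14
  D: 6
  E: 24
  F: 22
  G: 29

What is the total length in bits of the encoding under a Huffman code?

413

Greedily combine the two least-frequent nodes:
merge D(6) and C(14): 20
merge 20 and F(22): 42
merge E(24) and A(27): 51
merge B(28) and G(29): 57
merge 42 and 51: 93
merge 57 and 93: 150
Total encoded bits = sum of merged weights = 20 + 42 + 51 + 57 + 93 + 150 = 413.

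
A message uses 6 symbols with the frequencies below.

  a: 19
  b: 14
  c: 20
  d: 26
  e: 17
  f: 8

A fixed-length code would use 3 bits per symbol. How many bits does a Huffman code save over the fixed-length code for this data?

Fixed-length: 3 bits × 104 symbols = 312 bits.
Huffman merges:
merge f(8) and b(14): 22
merge e(17) and a(19): 36
merge c(20) and 22: 42
merge d(26) and 36: 62
merge 42 and 62: 104
Huffman total = 22 + 36 + 42 + 62 + 104 = 266 bits.
Saving = 312 − 266 = 46 bits.

46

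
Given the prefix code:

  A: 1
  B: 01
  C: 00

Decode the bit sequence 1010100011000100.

Read left to right; each codeword is recognised as soon as it completes (prefix code):
  1→A | 01→B | 01→B | 00→C | 01→B | 1→A | 00→C | 01→B | 00→C
Decoded message: ABBCBACBC

ABBCBACBC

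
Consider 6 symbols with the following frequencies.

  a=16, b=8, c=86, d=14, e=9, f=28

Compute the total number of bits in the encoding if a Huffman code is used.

Merge the two smallest weights repeatedly:
b(8) + e(9) → 17
d(14) + a(16) → 30
17 + f(28) → 45
30 + 45 → 75
75 + c(86) → 161
Each symbol's bit-cost is frequency × depth; summing gives 328 bits (equivalently 17 + 30 + 45 + 75 + 161).

328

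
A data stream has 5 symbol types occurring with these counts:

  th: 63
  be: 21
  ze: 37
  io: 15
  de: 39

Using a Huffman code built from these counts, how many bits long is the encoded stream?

386

Greedily combine the two least-frequent nodes:
io(15) + be(21) → 36
36 + ze(37) → 73
de(39) + th(63) → 102
73 + 102 → 175
The encoded length is the sum of every internal node's weight: 36 + 73 + 102 + 175 = 386 bits.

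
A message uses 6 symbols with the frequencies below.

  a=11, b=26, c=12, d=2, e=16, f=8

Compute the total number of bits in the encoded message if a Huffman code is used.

Greedily combine the two least-frequent nodes:
d(2) + f(8) → 10
10 + a(11) → 21
c(12) + e(16) → 28
21 + b(26) → 47
28 + 47 → 75
Total encoded bits = sum of merged weights = 10 + 21 + 28 + 47 + 75 = 181.

181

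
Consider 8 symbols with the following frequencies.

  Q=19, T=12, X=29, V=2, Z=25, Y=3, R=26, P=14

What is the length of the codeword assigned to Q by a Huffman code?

3

Repeatedly merge the two smallest:
V(2) + Y(3) → 5
5 + T(12) → 17
P(14) + 17 → 31
Q(19) + Z(25) → 44
R(26) + X(29) → 55
31 + 44 → 75
55 + 75 → 130
Q sits 3 levels below the root, so its codeword is 3 bits.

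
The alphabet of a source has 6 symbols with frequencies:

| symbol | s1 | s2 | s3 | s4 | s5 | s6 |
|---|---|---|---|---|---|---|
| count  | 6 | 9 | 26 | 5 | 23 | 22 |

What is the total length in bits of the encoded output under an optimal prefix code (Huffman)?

213

Greedily combine the two least-frequent nodes:
s4(5) + s1(6) → 11
s2(9) + 11 → 20
20 + s6(22) → 42
s5(23) + s3(26) → 49
42 + 49 → 91
Total encoded bits = sum of merged weights = 11 + 20 + 42 + 49 + 91 = 213.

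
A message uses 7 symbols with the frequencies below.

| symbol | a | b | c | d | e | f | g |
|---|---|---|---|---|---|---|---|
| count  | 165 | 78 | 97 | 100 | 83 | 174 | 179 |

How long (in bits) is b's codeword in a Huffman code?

Build the tree from the bottom:
b(78) + e(83) → 161
c(97) + d(100) → 197
161 + a(165) → 326
f(174) + g(179) → 353
197 + 326 → 523
353 + 523 → 876
b's leaf is at depth 4, giving a 4-bit codeword.

4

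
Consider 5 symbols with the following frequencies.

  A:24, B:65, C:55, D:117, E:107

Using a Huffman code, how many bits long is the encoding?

Merge the two smallest weights repeatedly:
merge A(24) and C(55): 79
merge B(65) and 79: 144
merge E(107) and D(117): 224
merge 144 and 224: 368
Each symbol's bit-cost is frequency × depth; summing gives 815 bits (equivalently 79 + 144 + 224 + 368).

815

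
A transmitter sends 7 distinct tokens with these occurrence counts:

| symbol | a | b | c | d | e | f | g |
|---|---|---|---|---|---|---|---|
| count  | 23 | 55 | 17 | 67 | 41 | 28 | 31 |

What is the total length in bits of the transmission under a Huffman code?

Merge the two smallest weights repeatedly:
merge c(17) and a(23): 40
merge f(28) and g(31): 59
merge 40 and e(41): 81
merge b(55) and 59: 114
merge d(67) and 81: 148
merge 114 and 148: 262
Total encoded bits = sum of merged weights = 40 + 59 + 81 + 114 + 148 + 262 = 704.

704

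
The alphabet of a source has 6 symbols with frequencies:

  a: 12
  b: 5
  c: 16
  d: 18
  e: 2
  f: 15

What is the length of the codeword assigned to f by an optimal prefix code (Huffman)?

Build the tree from the bottom:
merge e(2) and b(5): 7
merge 7 and a(12): 19
merge f(15) and c(16): 31
merge d(18) and 19: 37
merge 31 and 37: 68
f sits 2 levels below the root, so its codeword is 2 bits.

2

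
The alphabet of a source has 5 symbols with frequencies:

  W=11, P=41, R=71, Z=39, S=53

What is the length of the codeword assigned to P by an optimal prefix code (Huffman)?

2

Build the tree from the bottom:
W(11) + Z(39) → 50
P(41) + 50 → 91
S(53) + R(71) → 124
91 + 124 → 215
The subtree containing P is merged 2 times, so code length = 2.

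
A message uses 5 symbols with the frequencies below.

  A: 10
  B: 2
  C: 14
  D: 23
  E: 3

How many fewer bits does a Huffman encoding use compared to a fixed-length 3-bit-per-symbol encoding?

55

Fixed-length: 3 bits × 52 symbols = 156 bits.
Huffman merges:
B(2) + E(3) → 5
5 + A(10) → 15
C(14) + 15 → 29
D(23) + 29 → 52
Huffman total = 5 + 15 + 29 + 52 = 101 bits.
Saving = 156 − 101 = 55 bits.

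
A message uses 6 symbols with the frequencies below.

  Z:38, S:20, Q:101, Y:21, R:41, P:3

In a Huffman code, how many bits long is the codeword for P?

Build the tree from the bottom:
P(3) + S(20) → 23
Y(21) + 23 → 44
Z(38) + R(41) → 79
44 + 79 → 123
Q(101) + 123 → 224
P's leaf is at depth 4, giving a 4-bit codeword.

4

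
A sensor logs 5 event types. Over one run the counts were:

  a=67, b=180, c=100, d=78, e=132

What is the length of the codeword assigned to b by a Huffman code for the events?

2

Repeatedly merge the two smallest:
a(67) + d(78) → 145
c(100) + e(132) → 232
145 + b(180) → 325
232 + 325 → 557
b sits 2 levels below the root, so its codeword is 2 bits.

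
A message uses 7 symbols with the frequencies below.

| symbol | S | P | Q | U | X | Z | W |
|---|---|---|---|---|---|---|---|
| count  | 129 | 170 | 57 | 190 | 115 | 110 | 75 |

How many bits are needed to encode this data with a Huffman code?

2310

Greedily combine the two least-frequent nodes:
merge Q(57) and W(75): 132
merge Z(110) and X(115): 225
merge S(129) and 132: 261
merge P(170) and U(190): 360
merge 225 and 261: 486
merge 360 and 486: 846
Each symbol's bit-cost is frequency × depth; summing gives 2310 bits (equivalently 132 + 225 + 261 + 360 + 486 + 846).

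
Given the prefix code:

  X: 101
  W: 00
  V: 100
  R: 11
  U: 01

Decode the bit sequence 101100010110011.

Read left to right; each codeword is recognised as soon as it completes (prefix code):
  101→X | 100→V | 01→U | 01→U | 100→V | 11→R
Decoded message: XVUUVR

XVUUVR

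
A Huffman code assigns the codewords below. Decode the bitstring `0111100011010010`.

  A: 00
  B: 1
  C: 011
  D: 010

CBBACDD

Read left to right; each codeword is recognised as soon as it completes (prefix code):
  011→C | 1→B | 1→B | 00→A | 011→C | 010→D | 010→D
Decoded message: CBBACDD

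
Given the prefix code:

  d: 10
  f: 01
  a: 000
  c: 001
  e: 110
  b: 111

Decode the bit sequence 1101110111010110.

Read left to right; each codeword is recognised as soon as it completes (prefix code):
  110→e | 111→b | 01→f | 110→e | 10→d | 110→e
Decoded message: ebfede

ebfede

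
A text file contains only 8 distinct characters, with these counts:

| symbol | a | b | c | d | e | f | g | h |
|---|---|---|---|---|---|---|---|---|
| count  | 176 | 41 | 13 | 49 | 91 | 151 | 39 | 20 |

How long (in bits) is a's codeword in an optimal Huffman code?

Repeatedly merge the two smallest:
c(13) + h(20) → 33
33 + g(39) → 72
b(41) + d(49) → 90
72 + 90 → 162
e(91) + f(151) → 242
162 + a(176) → 338
242 + 338 → 580
The subtree containing a is merged 2 times, so code length = 2.

2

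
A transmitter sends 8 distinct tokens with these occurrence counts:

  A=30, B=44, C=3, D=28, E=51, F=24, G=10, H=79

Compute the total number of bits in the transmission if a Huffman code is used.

727

Build the Huffman tree bottom-up:
merge C(3) and G(10): 13
merge 13 and F(24): 37
merge D(28) and A(30): 58
merge 37 and B(44): 81
merge E(51) and 58: 109
merge H(79) and 81: 160
merge 109 and 160: 269
Each symbol's bit-cost is frequency × depth; summing gives 727 bits (equivalently 13 + 37 + 58 + 81 + 109 + 160 + 269).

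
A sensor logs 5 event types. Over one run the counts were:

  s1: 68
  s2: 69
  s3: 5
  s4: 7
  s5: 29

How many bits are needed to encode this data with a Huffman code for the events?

340

Build the Huffman tree bottom-up:
s3(5) + s4(7) → 12
12 + s5(29) → 41
41 + s1(68) → 109
s2(69) + 109 → 178
Each symbol's bit-cost is frequency × depth; summing gives 340 bits (equivalently 12 + 41 + 109 + 178).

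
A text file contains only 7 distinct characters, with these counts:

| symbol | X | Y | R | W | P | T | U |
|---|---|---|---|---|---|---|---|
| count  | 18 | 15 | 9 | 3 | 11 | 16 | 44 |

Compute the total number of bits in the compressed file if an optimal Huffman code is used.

Build the Huffman tree bottom-up:
combine W(3), R(9) → 12
combine P(11), 12 → 23
combine Y(15), T(16) → 31
combine X(18), 23 → 41
combine 31, 41 → 72
combine U(44), 72 → 116
The encoded length is the sum of every internal node's weight: 12 + 23 + 31 + 41 + 72 + 116 = 295 bits.

295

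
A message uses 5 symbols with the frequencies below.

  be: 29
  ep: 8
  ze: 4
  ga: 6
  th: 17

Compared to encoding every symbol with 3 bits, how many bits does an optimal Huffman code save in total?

Fixed-length: 3 bits × 64 symbols = 192 bits.
Huffman merges:
ze(4) + ga(6) → 10
ep(8) + 10 → 18
th(17) + 18 → 35
be(29) + 35 → 64
Huffman total = 10 + 18 + 35 + 64 = 127 bits.
Saving = 192 − 127 = 65 bits.

65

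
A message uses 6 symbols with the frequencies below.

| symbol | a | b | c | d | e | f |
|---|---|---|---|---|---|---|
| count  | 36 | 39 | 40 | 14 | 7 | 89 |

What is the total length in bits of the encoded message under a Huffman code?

Greedily combine the two least-frequent nodes:
e(7) + d(14) → 21
21 + a(36) → 57
b(39) + c(40) → 79
57 + 79 → 136
f(89) + 136 → 225
The encoded length is the sum of every internal node's weight: 21 + 57 + 79 + 136 + 225 = 518 bits.

518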